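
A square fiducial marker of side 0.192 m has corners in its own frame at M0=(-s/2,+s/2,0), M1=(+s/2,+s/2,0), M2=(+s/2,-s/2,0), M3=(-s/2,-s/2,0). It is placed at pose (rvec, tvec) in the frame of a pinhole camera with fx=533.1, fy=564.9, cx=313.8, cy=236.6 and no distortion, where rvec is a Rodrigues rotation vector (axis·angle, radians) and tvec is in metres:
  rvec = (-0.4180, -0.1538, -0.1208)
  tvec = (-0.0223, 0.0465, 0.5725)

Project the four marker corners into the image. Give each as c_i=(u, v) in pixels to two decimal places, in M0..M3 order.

Intrinsics K: fx=533.1, fy=564.9, cx=313.8, cy=236.6
Marker side s = 0.192 m; corners in marker frame (Z=0):
  M0 = (-0.0960, +0.0960, 0)
  M1 = (+0.0960, +0.0960, 0)
  M2 = (+0.0960, -0.0960, 0)
  M3 = (-0.0960, -0.0960, 0)
rvec = (-0.4180, -0.1538, -0.1208), |rvec| = θ = 0.46149 rad = 26.441°
Rodrigues: sinθ=0.44528, 1−cosθ=0.10461; R = I + sinθ·[k]× + (1−cosθ)·[k]×²:
    [+0.98121 +0.14814 -0.12360]
    [-0.08498 +0.90701 +0.41245]
    [+0.17320 -0.39419 +0.90256]
t = (-0.0223, 0.0465, 0.5725) m
M0: Pc = R·M0+t = (-0.10228, +0.14173, +0.51803); u = 533.1·(-0.10228)/0.51803 + 313.8 = 208.5492, v = 564.9·(+0.14173)/0.51803 + 236.6 = 391.1544
M1: Pc = R·M1+t = (+0.08612, +0.12541, +0.55128); u = 533.1·(+0.08612)/0.55128 + 313.8 = 397.0768, v = 564.9·(+0.12541)/0.55128 + 236.6 = 365.1123
M2: Pc = R·M2+t = (+0.05768, -0.04873, +0.62697); u = 533.1·(+0.05768)/0.62697 + 313.8 = 362.8403, v = 564.9·(-0.04873)/0.62697 + 236.6 = 192.6934
M3: Pc = R·M3+t = (-0.13072, -0.03241, +0.59372); u = 533.1·(-0.13072)/0.59372 + 313.8 = 196.4281, v = 564.9·(-0.03241)/0.59372 + 236.6 = 205.7584

c0=(208.55, 391.15) c1=(397.08, 365.11) c2=(362.84, 192.69) c3=(196.43, 205.76)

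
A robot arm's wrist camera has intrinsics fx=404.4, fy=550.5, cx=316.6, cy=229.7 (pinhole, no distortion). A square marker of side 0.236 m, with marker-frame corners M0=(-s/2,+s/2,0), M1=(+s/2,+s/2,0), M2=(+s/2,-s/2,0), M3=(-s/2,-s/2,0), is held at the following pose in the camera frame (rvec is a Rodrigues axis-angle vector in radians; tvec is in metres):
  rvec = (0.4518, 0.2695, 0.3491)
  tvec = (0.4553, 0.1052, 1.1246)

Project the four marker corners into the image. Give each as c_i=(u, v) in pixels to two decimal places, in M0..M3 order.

c0=(423.33, 302.67) c1=(501.74, 348.46) c2=(545.58, 256.61) c3=(457.55, 209.67)

Intrinsics K: fx=404.4, fy=550.5, cx=316.6, cy=229.7
Marker side s = 0.236 m; corners in marker frame (Z=0):
  M0 = (-0.1180, +0.1180, 0)
  M1 = (+0.1180, +0.1180, 0)
  M2 = (+0.1180, -0.1180, 0)
  M3 = (-0.1180, -0.1180, 0)
rvec = (0.4518, 0.2695, 0.3491), |rvec| = θ = 0.63137 rad = 36.175°
Rodrigues: sinθ=0.59025, 1−cosθ=0.19278; R = I + sinθ·[k]× + (1−cosθ)·[k]×²:
    [+0.90594 -0.26748 +0.32823]
    [+0.38525 +0.84235 -0.37688]
    [-0.17567 +0.46788 +0.86616]
t = (0.4553, 0.1052, 1.1246) m
M0: Pc = R·M0+t = (+0.31684, +0.15914, +1.20054); u = 404.4·(+0.31684)/1.20054 + 316.6 = 423.3261, v = 550.5·(+0.15914)/1.20054 + 229.7 = 302.6716
M1: Pc = R·M1+t = (+0.53064, +0.25006, +1.15908); u = 404.4·(+0.53064)/1.15908 + 316.6 = 501.7382, v = 550.5·(+0.25006)/1.15908 + 229.7 = 348.4631
M2: Pc = R·M2+t = (+0.59376, +0.05126, +1.04866); u = 404.4·(+0.59376)/1.04866 + 316.6 = 545.5756, v = 550.5·(+0.05126)/1.04866 + 229.7 = 256.6105
M3: Pc = R·M3+t = (+0.37996, -0.03966, +1.09012); u = 404.4·(+0.37996)/1.09012 + 316.6 = 457.5539, v = 550.5·(-0.03966)/1.09012 + 229.7 = 209.6740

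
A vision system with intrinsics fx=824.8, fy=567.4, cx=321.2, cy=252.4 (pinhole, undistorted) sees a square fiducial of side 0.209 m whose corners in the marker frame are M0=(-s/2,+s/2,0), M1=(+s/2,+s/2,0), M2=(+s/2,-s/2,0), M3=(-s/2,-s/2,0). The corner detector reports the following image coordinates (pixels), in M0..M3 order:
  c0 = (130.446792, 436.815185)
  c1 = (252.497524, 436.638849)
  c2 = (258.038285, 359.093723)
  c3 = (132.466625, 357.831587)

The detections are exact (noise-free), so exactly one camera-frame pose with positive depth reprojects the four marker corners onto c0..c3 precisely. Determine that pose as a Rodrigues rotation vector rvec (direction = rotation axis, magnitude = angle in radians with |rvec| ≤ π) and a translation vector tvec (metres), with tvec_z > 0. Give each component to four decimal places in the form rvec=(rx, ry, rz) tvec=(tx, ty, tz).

Intrinsics K: fx=824.8, fy=567.4, cx=321.2, cy=252.4
Marker side s = 0.209 m; corners in marker frame (Z=0):
  M0 = (-0.1045, +0.1045, 0)
  M1 = (+0.1045, +0.1045, 0)
  M2 = (+0.1045, -0.1045, 0)
  M3 = (-0.1045, -0.1045, 0)
Detected image corners:
  c0 = (130.446792, 436.815185) px
  c1 = (252.497524, 436.638849) px
  c2 = (258.038285, 359.093723) px
  c3 = (132.466625, 357.831587) px
Planar DLT: solve 8×8 A·h = b for H (H[2,2]=1):
  H  [+609.09435 +8.65952 +193.89758]
  H  [+37.12998 +429.59455 +398.16458]
  H  [+0.08698 +0.13872 +1.00000]
B = K⁻¹H; ‖b₁‖=0.710455, ‖b₂‖=0.710455; λ = 2/(‖b₁‖+‖b₂‖) = 1.407548, sign → tz>0 ⇒ λ=+1.407548
r₁ = λ·B[:,0] = (+0.99176,+0.03765,+0.12243); r₂ = λ·B[:,1] = (-0.06126,+0.97884,+0.19526)
r₃ = r₁×r₂ = (-0.11248,-0.20115,+0.97308); SVD([r₁ r₂ r₃]) → R = UVᵀ:
  R  [+0.99176 -0.06126 -0.11248]
  R  [+0.03765 +0.97884 -0.20115]
  R  [+0.12243 +0.19526 +0.97308]
t = (-0.21725, +0.36160, +1.40755) m
tr R = 2.943681; θ = arccos((tr R − 1)/2) = 0.237877 rad = 13.629°
axis k = ((R−Rᵀ)₃₂, (R−Rᵀ)₁₃, (R−Rᵀ)₂₁) / (2 sinθ) = (+0.841129, -0.498453, +0.209874)
rvec = θ·k = (+0.200086, -0.118571, +0.049924)

rvec=(0.2001, -0.1186, 0.0499) tvec=(-0.2172, 0.3616, 1.4075)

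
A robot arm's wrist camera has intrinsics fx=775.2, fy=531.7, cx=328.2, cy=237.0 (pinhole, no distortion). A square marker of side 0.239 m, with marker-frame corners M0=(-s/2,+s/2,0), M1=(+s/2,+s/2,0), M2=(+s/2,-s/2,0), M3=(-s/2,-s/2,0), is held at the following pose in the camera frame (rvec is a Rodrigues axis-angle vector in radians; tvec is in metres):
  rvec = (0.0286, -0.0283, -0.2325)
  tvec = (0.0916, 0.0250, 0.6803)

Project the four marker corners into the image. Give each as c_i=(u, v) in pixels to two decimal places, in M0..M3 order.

Intrinsics K: fx=775.2, fy=531.7, cx=328.2, cy=237.0
Marker side s = 0.239 m; corners in marker frame (Z=0):
  M0 = (-0.1195, +0.1195, 0)
  M1 = (+0.1195, +0.1195, 0)
  M2 = (+0.1195, -0.1195, 0)
  M3 = (-0.1195, -0.1195, 0)
rvec = (0.0286, -0.0283, -0.2325), |rvec| = θ = 0.23596 rad = 13.519°
Rodrigues: sinθ=0.23377, 1−cosθ=0.02771; R = I + sinθ·[k]× + (1−cosθ)·[k]×²:
    [+0.97270 +0.22995 -0.03135]
    [-0.23075 +0.97269 -0.02506]
    [+0.02473 +0.03161 +0.99919]
t = (0.0916, 0.0250, 0.6803) m
M0: Pc = R·M0+t = (+0.00284, +0.16881, +0.68112); u = 775.2·(+0.00284)/0.68112 + 328.2 = 331.4335, v = 531.7·(+0.16881)/0.68112 + 237.0 = 368.7780
M1: Pc = R·M1+t = (+0.23532, +0.11366, +0.68703); u = 775.2·(+0.23532)/0.68703 + 328.2 = 593.7143, v = 531.7·(+0.11366)/0.68703 + 237.0 = 324.9637
M2: Pc = R·M2+t = (+0.18036, -0.11881, +0.67948); u = 775.2·(+0.18036)/0.67948 + 328.2 = 533.9672, v = 531.7·(-0.11881)/0.67948 + 237.0 = 144.0287
M3: Pc = R·M3+t = (-0.05212, -0.06366, +0.67357); u = 775.2·(-0.05212)/0.67357 + 328.2 = 268.2204, v = 531.7·(-0.06366)/0.67357 + 237.0 = 186.7468

c0=(331.43, 368.78) c1=(593.71, 324.96) c2=(533.97, 144.03) c3=(268.22, 186.75)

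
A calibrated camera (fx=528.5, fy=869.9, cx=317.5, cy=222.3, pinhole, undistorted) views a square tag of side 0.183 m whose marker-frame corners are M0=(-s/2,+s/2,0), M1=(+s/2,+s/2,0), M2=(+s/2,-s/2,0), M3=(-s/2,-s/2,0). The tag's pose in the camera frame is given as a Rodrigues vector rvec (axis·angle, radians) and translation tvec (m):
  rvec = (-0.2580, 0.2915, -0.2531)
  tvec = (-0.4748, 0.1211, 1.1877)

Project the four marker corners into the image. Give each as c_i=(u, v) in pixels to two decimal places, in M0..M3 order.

Intrinsics K: fx=528.5, fy=869.9, cx=317.5, cy=222.3
Marker side s = 0.183 m; corners in marker frame (Z=0):
  M0 = (-0.0915, +0.0915, 0)
  M1 = (+0.0915, +0.0915, 0)
  M2 = (+0.0915, -0.0915, 0)
  M3 = (-0.0915, -0.0915, 0)
rvec = (-0.2580, 0.2915, -0.2531), |rvec| = θ = 0.46432 rad = 26.604°
Rodrigues: sinθ=0.44782, 1−cosθ=0.10588; R = I + sinθ·[k]× + (1−cosθ)·[k]×²:
    [+0.92681 +0.20717 +0.31321]
    [-0.28104 +0.93585 +0.21260]
    [-0.24907 -0.28506 +0.92558]
t = (-0.4748, 0.1211, 1.1877) m
M0: Pc = R·M0+t = (-0.54065, +0.23245, +1.18441); u = 528.5·(-0.54065)/1.18441 + 317.5 = 76.2551, v = 869.9·(+0.23245)/1.18441 + 222.3 = 393.0219
M1: Pc = R·M1+t = (-0.37104, +0.18102, +1.13883); u = 528.5·(-0.37104)/1.13883 + 317.5 = 145.3098, v = 869.9·(+0.18102)/1.13883 + 222.3 = 360.5700
M2: Pc = R·M2+t = (-0.40895, +0.00975, +1.19099); u = 528.5·(-0.40895)/1.19099 + 317.5 = 136.0283, v = 869.9·(+0.00975)/1.19099 + 222.3 = 229.4248
M3: Pc = R·M3+t = (-0.57856, +0.06118, +1.23657); u = 528.5·(-0.57856)/1.23657 + 317.5 = 70.2290, v = 869.9·(+0.06118)/1.23657 + 222.3 = 265.3416

c0=(76.26, 393.02) c1=(145.31, 360.57) c2=(136.03, 229.42) c3=(70.23, 265.34)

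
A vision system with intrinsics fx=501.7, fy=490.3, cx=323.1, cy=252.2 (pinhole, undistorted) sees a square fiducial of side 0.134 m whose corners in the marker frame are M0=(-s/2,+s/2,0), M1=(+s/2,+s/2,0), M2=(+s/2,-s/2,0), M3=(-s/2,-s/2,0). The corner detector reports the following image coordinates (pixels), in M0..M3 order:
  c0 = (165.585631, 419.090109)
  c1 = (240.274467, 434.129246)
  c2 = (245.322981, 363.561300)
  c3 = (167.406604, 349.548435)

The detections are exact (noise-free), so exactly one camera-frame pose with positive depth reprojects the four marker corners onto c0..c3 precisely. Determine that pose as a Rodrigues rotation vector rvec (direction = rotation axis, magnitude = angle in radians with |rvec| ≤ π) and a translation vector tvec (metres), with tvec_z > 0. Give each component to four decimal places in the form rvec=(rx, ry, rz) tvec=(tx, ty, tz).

Intrinsics K: fx=501.7, fy=490.3, cx=323.1, cy=252.2
Marker side s = 0.134 m; corners in marker frame (Z=0):
  M0 = (-0.0670, +0.0670, 0)
  M1 = (+0.0670, +0.0670, 0)
  M2 = (+0.0670, -0.0670, 0)
  M3 = (-0.0670, -0.0670, 0)
Detected image corners:
  c0 = (165.585631, 419.090109) px
  c1 = (240.274467, 434.129246) px
  c2 = (245.322981, 363.561300) px
  c3 = (167.406604, 349.548435) px
Planar DLT: solve 8×8 A·h = b for H (H[2,2]=1):
  H  [+533.73672 +37.51231 +204.16937]
  H  [+40.67454 +643.30948 +392.22053]
  H  [-0.17316 +0.30787 +1.00000]
B = K⁻¹H; ‖b₁‖=1.200452, ‖b₂‖=1.200452; λ = 2/(‖b₁‖+‖b₂‖) = 0.833019, sign → tz>0 ⇒ λ=+0.833019
r₁ = λ·B[:,0] = (+0.97911,+0.14330,-0.14425); r₂ = λ·B[:,1] = (-0.10288,+0.96106,+0.25646)
r₃ = r₁×r₂ = (+0.17538,-0.23626,+0.95573); SVD([r₁ r₂ r₃]) → R = UVᵀ:
  R  [+0.97911 -0.10288 +0.17538]
  R  [+0.14330 +0.96106 -0.23626]
  R  [-0.14425 +0.25646 +0.95573]
t = (-0.19747, +0.23789, +0.83302) m
tr R = 2.895903; θ = arccos((tr R − 1)/2) = 0.324056 rad = 18.567°
axis k = ((R−Rᵀ)₃₂, (R−Rᵀ)₁₃, (R−Rᵀ)₂₁) / (2 sinθ) = (+0.773720, +0.501911, +0.386577)
rvec = θ·k = (+0.250729, +0.162647, +0.125273)

rvec=(0.2507, 0.1626, 0.1253) tvec=(-0.1975, 0.2379, 0.8330)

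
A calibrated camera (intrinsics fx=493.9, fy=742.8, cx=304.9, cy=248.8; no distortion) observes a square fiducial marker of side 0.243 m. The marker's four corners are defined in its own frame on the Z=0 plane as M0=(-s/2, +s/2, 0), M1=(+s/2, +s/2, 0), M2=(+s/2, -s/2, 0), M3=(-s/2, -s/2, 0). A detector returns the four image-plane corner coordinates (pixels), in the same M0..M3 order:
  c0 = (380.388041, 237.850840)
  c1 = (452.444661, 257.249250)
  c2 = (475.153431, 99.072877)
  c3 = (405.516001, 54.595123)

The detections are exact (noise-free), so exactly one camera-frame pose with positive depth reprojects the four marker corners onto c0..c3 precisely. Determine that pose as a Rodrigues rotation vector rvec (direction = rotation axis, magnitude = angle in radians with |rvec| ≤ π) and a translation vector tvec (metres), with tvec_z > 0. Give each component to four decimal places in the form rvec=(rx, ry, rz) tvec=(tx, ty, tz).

rvec=(0.1255, -0.6647, 0.1656) tvec=(0.2674, -0.1198, 1.0487)

Intrinsics K: fx=493.9, fy=742.8, cx=304.9, cy=248.8
Marker side s = 0.243 m; corners in marker frame (Z=0):
  M0 = (-0.1215, +0.1215, 0)
  M1 = (+0.1215, +0.1215, 0)
  M2 = (+0.1215, -0.1215, 0)
  M3 = (-0.1215, -0.1215, 0)
Detected image corners:
  c0 = (380.388041, 237.850840) px
  c1 = (452.444661, 257.249250) px
  c2 = (475.153431, 99.072877) px
  c3 = (405.516001, 54.595123) px
Planar DLT: solve 8×8 A·h = b for H (H[2,2]=1):
  H  [+545.77143 -72.45260 +430.84246]
  H  [+227.29681 +708.51438 +163.96351]
  H  [+0.59337 +0.05980 +1.00000]
B = K⁻¹H; ‖b₁‖=0.953569, ‖b₂‖=0.953569; λ = 2/(‖b₁‖+‖b₂‖) = 1.048691, sign → tz>0 ⇒ λ=+1.048691
r₁ = λ·B[:,0] = (+0.77469,+0.11247,+0.62226); r₂ = λ·B[:,1] = (-0.19255,+0.97928,+0.06271)
r₃ = r₁×r₂ = (-0.60231,-0.16840,+0.78030); SVD([r₁ r₂ r₃]) → R = UVᵀ:
  R  [+0.77469 -0.19255 -0.60231]
  R  [+0.11247 +0.97928 -0.16840]
  R  [+0.62226 +0.06271 +0.78030]
t = (+0.26741, -0.11977, +1.04869) m
tr R = 2.534266; θ = arccos((tr R − 1)/2) = 0.696437 rad = 39.903°
axis k = ((R−Rᵀ)₃₂, (R−Rᵀ)₁₃, (R−Rᵀ)₂₁) / (2 sinθ) = (+0.180141, -0.954476, +0.237750)
rvec = θ·k = (+0.125457, -0.664732, +0.165578)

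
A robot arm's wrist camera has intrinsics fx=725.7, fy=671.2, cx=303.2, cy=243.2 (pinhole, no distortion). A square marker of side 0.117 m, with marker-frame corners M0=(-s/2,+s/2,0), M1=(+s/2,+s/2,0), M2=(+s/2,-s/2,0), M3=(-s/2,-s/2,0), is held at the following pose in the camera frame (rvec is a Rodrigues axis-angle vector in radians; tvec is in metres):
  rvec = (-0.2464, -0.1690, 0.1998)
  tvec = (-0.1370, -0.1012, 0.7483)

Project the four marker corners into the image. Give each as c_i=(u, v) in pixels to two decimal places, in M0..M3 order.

c0=(99.24, 189.27) c1=(214.41, 213.36) c2=(237.13, 117.82) c3=(127.06, 92.60)

Intrinsics K: fx=725.7, fy=671.2, cx=303.2, cy=243.2
Marker side s = 0.117 m; corners in marker frame (Z=0):
  M0 = (-0.0585, +0.0585, 0)
  M1 = (+0.0585, +0.0585, 0)
  M2 = (+0.0585, -0.0585, 0)
  M3 = (-0.0585, -0.0585, 0)
rvec = (-0.2464, -0.1690, 0.1998), |rvec| = θ = 0.35944 rad = 20.594°
Rodrigues: sinθ=0.35175, 1−cosθ=0.06390; R = I + sinθ·[k]× + (1−cosθ)·[k]×²:
    [+0.96613 -0.17493 -0.18974]
    [+0.21612 +0.95022 +0.22443]
    [+0.14103 -0.25783 +0.95584]
t = (-0.1370, -0.1012, 0.7483) m
M0: Pc = R·M0+t = (-0.20375, -0.05826, +0.72497); u = 725.7·(-0.20375)/0.72497 + 303.2 = 99.2422, v = 671.2·(-0.05826)/0.72497 + 243.2 = 189.2653
M1: Pc = R·M1+t = (-0.09071, -0.03297, +0.74147); u = 725.7·(-0.09071)/0.74147 + 303.2 = 214.4142, v = 671.2·(-0.03297)/0.74147 + 243.2 = 213.3556
M2: Pc = R·M2+t = (-0.07025, -0.14414, +0.77163); u = 725.7·(-0.07025)/0.77163 + 303.2 = 237.1334, v = 671.2·(-0.14414)/0.77163 + 243.2 = 117.8166
M3: Pc = R·M3+t = (-0.18329, -0.16943, +0.75513); u = 725.7·(-0.18329)/0.75513 + 303.2 = 127.0588, v = 671.2·(-0.16943)/0.75513 + 243.2 = 92.6010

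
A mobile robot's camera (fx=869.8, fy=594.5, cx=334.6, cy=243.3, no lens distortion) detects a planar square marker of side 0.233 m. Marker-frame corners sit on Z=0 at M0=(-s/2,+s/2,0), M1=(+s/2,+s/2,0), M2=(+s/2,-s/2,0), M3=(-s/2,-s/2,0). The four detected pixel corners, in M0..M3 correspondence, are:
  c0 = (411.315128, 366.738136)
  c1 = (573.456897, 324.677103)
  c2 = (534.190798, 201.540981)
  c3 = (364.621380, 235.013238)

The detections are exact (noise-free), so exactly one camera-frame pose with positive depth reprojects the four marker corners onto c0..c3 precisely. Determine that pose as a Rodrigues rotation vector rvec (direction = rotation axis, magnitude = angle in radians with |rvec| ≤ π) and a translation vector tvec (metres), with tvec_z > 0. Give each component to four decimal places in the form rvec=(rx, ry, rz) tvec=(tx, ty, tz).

rvec=(0.0705, -0.3556, -0.2588) tvec=(0.1673, 0.0680, 1.0418)

Intrinsics K: fx=869.8, fy=594.5, cx=334.6, cy=243.3
Marker side s = 0.233 m; corners in marker frame (Z=0):
  M0 = (-0.1165, +0.1165, 0)
  M1 = (+0.1165, +0.1165, 0)
  M2 = (+0.1165, -0.1165, 0)
  M3 = (-0.1165, -0.1165, 0)
Detected image corners:
  c0 = (411.315128, 366.738136) px
  c1 = (573.456897, 324.677103) px
  c2 = (534.190798, 201.540981) px
  c3 = (364.621380, 235.013238) px
Planar DLT: solve 8×8 A·h = b for H (H[2,2]=1):
  H  [+863.03553 +235.13806 +474.27505]
  H  [-71.65104 +576.92545 +282.09322]
  H  [+0.32154 +0.10888 +1.00000]
B = K⁻¹H; ‖b₁‖=0.959841, ‖b₂‖=0.959841; λ = 2/(‖b₁‖+‖b₂‖) = 1.041839, sign → tz>0 ⇒ λ=+1.041839
r₁ = λ·B[:,0] = (+0.90487,-0.26266,+0.33499); r₂ = λ·B[:,1] = (+0.23801,+0.96462,+0.11344)
r₃ = r₁×r₂ = (-0.35293,-0.02292,+0.93537); SVD([r₁ r₂ r₃]) → R = UVᵀ:
  R  [+0.90487 +0.23801 -0.35293]
  R  [-0.26266 +0.96462 -0.02292]
  R  [+0.33499 +0.11344 +0.93537]
t = (+0.16730, +0.06798, +1.04184) m
tr R = 2.804854; θ = arccos((tr R − 1)/2) = 0.445427 rad = 25.521°
axis k = ((R−Rᵀ)₃₂, (R−Rᵀ)₁₃, (R−Rᵀ)₂₁) / (2 sinθ) = (+0.158239, -0.798347, -0.581035)
rvec = θ·k = (+0.070484, -0.355605, -0.258809)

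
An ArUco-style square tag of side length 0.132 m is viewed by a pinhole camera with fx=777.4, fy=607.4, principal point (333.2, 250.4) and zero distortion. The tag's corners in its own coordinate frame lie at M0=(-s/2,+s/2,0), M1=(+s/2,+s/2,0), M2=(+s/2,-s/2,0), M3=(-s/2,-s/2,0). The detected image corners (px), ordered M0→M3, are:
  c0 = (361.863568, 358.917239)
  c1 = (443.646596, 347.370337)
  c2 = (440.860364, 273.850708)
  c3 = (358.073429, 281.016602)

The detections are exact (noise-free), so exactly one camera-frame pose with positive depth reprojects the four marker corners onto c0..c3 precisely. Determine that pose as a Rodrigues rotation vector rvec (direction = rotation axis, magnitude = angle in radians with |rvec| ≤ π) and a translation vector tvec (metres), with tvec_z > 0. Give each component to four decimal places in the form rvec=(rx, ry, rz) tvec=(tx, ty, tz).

rvec=(0.0667, -0.4906, -0.0586) tvec=(0.0931, 0.1119, 1.0470)

Intrinsics K: fx=777.4, fy=607.4, cx=333.2, cy=250.4
Marker side s = 0.132 m; corners in marker frame (Z=0):
  M0 = (-0.0660, +0.0660, 0)
  M1 = (+0.0660, +0.0660, 0)
  M2 = (+0.0660, -0.0660, 0)
  M3 = (-0.0660, -0.0660, 0)
Detected image corners:
  c0 = (361.863568, 358.917239) px
  c1 = (443.646596, 347.370337) px
  c2 = (440.860364, 273.850708) px
  c3 = (358.073429, 281.016602) px
Planar DLT: solve 8×8 A·h = b for H (H[2,2]=1):
  H  [+802.88453 +54.69738 +402.33446]
  H  [+70.15577 +596.57333 +315.33676]
  H  [+0.44759 +0.07454 +1.00000]
B = K⁻¹H; ‖b₁‖=0.955134, ‖b₂‖=0.955134; λ = 2/(‖b₁‖+‖b₂‖) = 1.046973, sign → tz>0 ⇒ λ=+1.046973
r₁ = λ·B[:,0] = (+0.88044,-0.07226,+0.46861); r₂ = λ·B[:,1] = (+0.04021,+0.99614,+0.07804)
r₃ = r₁×r₂ = (-0.47244,-0.04987,+0.87995); SVD([r₁ r₂ r₃]) → R = UVᵀ:
  R  [+0.88044 +0.04021 -0.47244]
  R  [-0.07226 +0.99614 -0.04987]
  R  [+0.46861 +0.07804 +0.87995]
t = (+0.09311, +0.11193, +1.04697) m
tr R = 2.756533; θ = arccos((tr R − 1)/2) = 0.498572 rad = 28.566°
axis k = ((R−Rᵀ)₃₂, (R−Rᵀ)₁₃, (R−Rᵀ)₂₁) / (2 sinθ) = (+0.133748, -0.984012, -0.117607)
rvec = θ·k = (+0.066683, -0.490601, -0.058635)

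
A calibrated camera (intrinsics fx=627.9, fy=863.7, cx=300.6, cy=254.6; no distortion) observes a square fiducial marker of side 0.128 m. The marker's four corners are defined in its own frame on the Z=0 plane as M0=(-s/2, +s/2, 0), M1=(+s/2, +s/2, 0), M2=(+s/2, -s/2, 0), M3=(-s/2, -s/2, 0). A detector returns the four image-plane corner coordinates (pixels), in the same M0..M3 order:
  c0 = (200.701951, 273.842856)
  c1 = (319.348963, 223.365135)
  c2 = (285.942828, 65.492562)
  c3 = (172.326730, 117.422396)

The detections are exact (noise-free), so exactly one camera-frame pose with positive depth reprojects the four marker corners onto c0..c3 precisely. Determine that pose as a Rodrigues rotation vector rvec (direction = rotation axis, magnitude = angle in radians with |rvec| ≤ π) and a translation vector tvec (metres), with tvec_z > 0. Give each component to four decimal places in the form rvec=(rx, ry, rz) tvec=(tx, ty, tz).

Intrinsics K: fx=627.9, fy=863.7, cx=300.6, cy=254.6
Marker side s = 0.128 m; corners in marker frame (Z=0):
  M0 = (-0.0640, +0.0640, 0)
  M1 = (+0.0640, +0.0640, 0)
  M2 = (+0.0640, -0.0640, 0)
  M3 = (-0.0640, -0.0640, 0)
Detected image corners:
  c0 = (200.701951, 273.842856) px
  c1 = (319.348963, 223.365135) px
  c2 = (285.942828, 65.492562) px
  c3 = (172.326730, 117.422396) px
Planar DLT: solve 8×8 A·h = b for H (H[2,2]=1):
  H  [+865.83965 +169.26973 +243.66571]
  H  [-428.68684 +1177.69474 +168.82855]
  H  [-0.16791 -0.29378 +1.00000]
B = K⁻¹H; ‖b₁‖=1.535419, ‖b₂‖=1.535419; λ = 2/(‖b₁‖+‖b₂‖) = 0.651288, sign → tz>0 ⇒ λ=+0.651288
r₁ = λ·B[:,0] = (+0.95045,-0.29102,-0.10936); r₂ = λ·B[:,1] = (+0.26717,+0.94446,-0.19133)
r₃ = r₁×r₂ = (+0.15897,+0.15263,+0.97541); SVD([r₁ r₂ r₃]) → R = UVᵀ:
  R  [+0.95045 +0.26717 +0.15897]
  R  [-0.29102 +0.94446 +0.15263]
  R  [-0.10936 -0.19133 +0.97541]
t = (-0.05905, -0.06468, +0.65129) m
tr R = 2.870321; θ = arccos((tr R − 1)/2) = 0.362084 rad = 20.746°
axis k = ((R−Rᵀ)₃₂, (R−Rᵀ)₁₃, (R−Rᵀ)₂₁) / (2 sinθ) = (-0.485525, +0.378758, -0.787913)
rvec = θ·k = (-0.175801, +0.137142, -0.285291)

rvec=(-0.1758, 0.1371, -0.2853) tvec=(-0.0591, -0.0647, 0.6513)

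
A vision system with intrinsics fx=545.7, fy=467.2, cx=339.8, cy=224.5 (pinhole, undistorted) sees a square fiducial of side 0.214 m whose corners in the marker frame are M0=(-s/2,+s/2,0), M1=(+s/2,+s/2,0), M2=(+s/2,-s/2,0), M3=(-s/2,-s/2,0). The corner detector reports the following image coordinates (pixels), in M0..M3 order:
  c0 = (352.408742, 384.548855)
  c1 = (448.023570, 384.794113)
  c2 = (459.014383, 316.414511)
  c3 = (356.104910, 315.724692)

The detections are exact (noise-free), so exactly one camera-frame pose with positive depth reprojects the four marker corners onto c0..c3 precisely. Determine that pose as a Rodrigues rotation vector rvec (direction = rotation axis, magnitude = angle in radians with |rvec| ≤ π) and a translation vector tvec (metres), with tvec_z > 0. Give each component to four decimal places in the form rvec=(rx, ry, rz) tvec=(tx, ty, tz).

rvec=(0.4176, -0.0293, 0.0208) tvec=(0.1378, 0.3192, 1.1728)

Intrinsics K: fx=545.7, fy=467.2, cx=339.8, cy=224.5
Marker side s = 0.214 m; corners in marker frame (Z=0):
  M0 = (-0.1070, +0.1070, 0)
  M1 = (+0.1070, +0.1070, 0)
  M2 = (+0.1070, -0.1070, 0)
  M3 = (-0.1070, -0.1070, 0)
Detected image corners:
  c0 = (352.408742, 384.548855) px
  c1 = (448.023570, 384.794113) px
  c2 = (459.014383, 316.414511) px
  c3 = (356.104910, 315.724692) px
Planar DLT: solve 8×8 A·h = b for H (H[2,2]=1):
  H  [+474.49131 +105.16532 +403.90048]
  H  [+11.93127 +441.60936 +351.63919]
  H  [+0.02793 +0.34547 +1.00000]
B = K⁻¹H; ‖b₁‖=0.852663, ‖b₂‖=0.852663; λ = 2/(‖b₁‖+‖b₂‖) = 1.172796, sign → tz>0 ⇒ λ=+1.172796
r₁ = λ·B[:,0] = (+0.99936,+0.01421,+0.03275); r₂ = λ·B[:,1] = (-0.02628,+0.91386,+0.40517)
r₃ = r₁×r₂ = (-0.02417,-0.40577,+0.91366); SVD([r₁ r₂ r₃]) → R = UVᵀ:
  R  [+0.99936 -0.02628 -0.02417]
  R  [+0.01421 +0.91386 -0.40577]
  R  [+0.03275 +0.40517 +0.91366]
t = (+0.13776, +0.31915, +1.17280) m
tr R = 2.826883; θ = arccos((tr R − 1)/2) = 0.419134 rad = 24.015°
axis k = ((R−Rᵀ)₃₂, (R−Rᵀ)₁₃, (R−Rᵀ)₂₁) / (2 sinθ) = (+0.996310, -0.069940, +0.049742)
rvec = θ·k = (+0.417588, -0.029314, +0.020849)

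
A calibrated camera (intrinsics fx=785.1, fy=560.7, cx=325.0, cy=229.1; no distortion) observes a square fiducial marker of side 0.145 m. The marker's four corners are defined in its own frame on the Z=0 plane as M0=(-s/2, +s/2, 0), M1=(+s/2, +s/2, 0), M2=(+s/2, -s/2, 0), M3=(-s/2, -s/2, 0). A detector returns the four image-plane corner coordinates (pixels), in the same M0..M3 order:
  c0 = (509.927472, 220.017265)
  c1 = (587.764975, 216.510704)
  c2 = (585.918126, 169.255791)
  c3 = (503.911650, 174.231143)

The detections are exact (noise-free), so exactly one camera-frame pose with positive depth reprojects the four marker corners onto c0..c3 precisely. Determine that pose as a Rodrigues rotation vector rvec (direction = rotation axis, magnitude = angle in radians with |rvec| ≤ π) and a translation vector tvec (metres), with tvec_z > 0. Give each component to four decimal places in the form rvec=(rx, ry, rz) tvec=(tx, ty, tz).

Intrinsics K: fx=785.1, fy=560.7, cx=325.0, cy=229.1
Marker side s = 0.145 m; corners in marker frame (Z=0):
  M0 = (-0.0725, +0.0725, 0)
  M1 = (+0.0725, +0.0725, 0)
  M2 = (+0.0725, -0.0725, 0)
  M3 = (-0.0725, -0.0725, 0)
Detected image corners:
  c0 = (509.927472, 220.017265) px
  c1 = (587.764975, 216.510704) px
  c2 = (585.918126, 169.255791) px
  c3 = (503.911650, 174.231143) px
Planar DLT: solve 8×8 A·h = b for H (H[2,2]=1):
  H  [+450.10820 +228.99520 +546.39968]
  H  [-65.01732 +392.68131 +195.65397]
  H  [-0.18412 +0.36880 +1.00000]
B = K⁻¹H; ‖b₁‖=0.676353, ‖b₂‖=0.676353; λ = 2/(‖b₁‖+‖b₂‖) = 1.478518, sign → tz>0 ⇒ λ=+1.478518
r₁ = λ·B[:,0] = (+0.96035,-0.06021,-0.27223); r₂ = λ·B[:,1] = (+0.20552,+0.81267,+0.54528)
r₃ = r₁×r₂ = (+0.18840,-0.57961,+0.79282); SVD([r₁ r₂ r₃]) → R = UVᵀ:
  R  [+0.96035 +0.20552 +0.18840]
  R  [-0.06021 +0.81267 -0.57961]
  R  [-0.27223 +0.54528 +0.79282]
t = (+0.41694, -0.08819, +1.47852) m
tr R = 2.565832; θ = arccos((tr R − 1)/2) = 0.671457 rad = 38.472°
axis k = ((R−Rᵀ)₃₂, (R−Rᵀ)₁₃, (R−Rᵀ)₂₁) / (2 sinθ) = (+0.904066, +0.370205, -0.213572)
rvec = θ·k = (+0.607042, +0.248577, -0.143404)

rvec=(0.6070, 0.2486, -0.1434) tvec=(0.4169, -0.0882, 1.4785)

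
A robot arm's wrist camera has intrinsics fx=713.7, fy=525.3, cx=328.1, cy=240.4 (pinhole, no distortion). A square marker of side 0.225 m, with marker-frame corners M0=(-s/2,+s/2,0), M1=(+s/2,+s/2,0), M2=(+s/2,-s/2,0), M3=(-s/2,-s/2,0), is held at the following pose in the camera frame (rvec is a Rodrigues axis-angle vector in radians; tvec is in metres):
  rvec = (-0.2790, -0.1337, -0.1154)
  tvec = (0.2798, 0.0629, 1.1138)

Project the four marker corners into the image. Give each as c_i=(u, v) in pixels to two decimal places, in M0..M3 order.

c0=(451.05, 329.48) c1=(591.03, 316.61) c2=(559.21, 215.42) c3=(425.74, 224.63)

Intrinsics K: fx=713.7, fy=525.3, cx=328.1, cy=240.4
Marker side s = 0.225 m; corners in marker frame (Z=0):
  M0 = (-0.1125, +0.1125, 0)
  M1 = (+0.1125, +0.1125, 0)
  M2 = (+0.1125, -0.1125, 0)
  M3 = (-0.1125, -0.1125, 0)
rvec = (-0.2790, -0.1337, -0.1154), |rvec| = θ = 0.33020 rad = 18.919°
Rodrigues: sinθ=0.32423, 1−cosθ=0.05402; R = I + sinθ·[k]× + (1−cosθ)·[k]×²:
    [+0.98454 +0.13180 -0.11533]
    [-0.09483 +0.95483 +0.28160]
    [+0.14724 -0.26631 +0.95257]
t = (0.2798, 0.0629, 1.1138) m
M0: Pc = R·M0+t = (+0.18387, +0.18099, +1.06728); u = 713.7·(+0.18387)/1.06728 + 328.1 = 451.0533, v = 525.3·(+0.18099)/1.06728 + 240.4 = 329.4798
M1: Pc = R·M1+t = (+0.40539, +0.15965, +1.10040); u = 713.7·(+0.40539)/1.10040 + 328.1 = 591.0268, v = 525.3·(+0.15965)/1.10040 + 240.4 = 316.6122
M2: Pc = R·M2+t = (+0.37573, -0.05519, +1.16032); u = 713.7·(+0.37573)/1.16032 + 328.1 = 559.2091, v = 525.3·(-0.05519)/1.16032 + 240.4 = 215.4157
M3: Pc = R·M3+t = (+0.15421, -0.03385, +1.12720); u = 713.7·(+0.15421)/1.12720 + 328.1 = 425.7412, v = 525.3·(-0.03385)/1.12720 + 240.4 = 224.6250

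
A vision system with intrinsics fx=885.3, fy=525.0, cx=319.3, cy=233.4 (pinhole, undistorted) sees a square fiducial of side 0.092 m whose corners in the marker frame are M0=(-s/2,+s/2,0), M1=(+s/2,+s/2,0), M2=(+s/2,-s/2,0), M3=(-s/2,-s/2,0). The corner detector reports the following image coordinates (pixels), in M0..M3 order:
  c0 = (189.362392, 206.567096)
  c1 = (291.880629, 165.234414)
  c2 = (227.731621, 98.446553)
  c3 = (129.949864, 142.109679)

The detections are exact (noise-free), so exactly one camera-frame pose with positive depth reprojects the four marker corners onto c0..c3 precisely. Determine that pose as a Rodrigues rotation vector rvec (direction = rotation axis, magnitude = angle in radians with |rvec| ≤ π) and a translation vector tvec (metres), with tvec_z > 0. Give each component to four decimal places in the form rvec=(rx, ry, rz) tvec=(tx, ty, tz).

Intrinsics K: fx=885.3, fy=525.0, cx=319.3, cy=233.4
Marker side s = 0.092 m; corners in marker frame (Z=0):
  M0 = (-0.0460, +0.0460, 0)
  M1 = (+0.0460, +0.0460, 0)
  M2 = (+0.0460, -0.0460, 0)
  M3 = (-0.0460, -0.0460, 0)
Detected image corners:
  c0 = (189.362392, 206.567096) px
  c1 = (291.880629, 165.234414) px
  c2 = (227.731621, 98.446553) px
  c3 = (129.949864, 142.109679) px
Planar DLT: solve 8×8 A·h = b for H (H[2,2]=1):
  H  [+980.61474 +629.56876 +208.26767]
  H  [-540.69054 +682.80536 +153.29396]
  H  [-0.51370 -0.19717 +1.00000]
B = K⁻¹H; ‖b₁‖=1.605614, ‖b₂‖=1.605614; λ = 2/(‖b₁‖+‖b₂‖) = 0.622815, sign → tz>0 ⇒ λ=+0.622815
r₁ = λ·B[:,0] = (+0.80526,-0.49919,-0.31994); r₂ = λ·B[:,1] = (+0.48720,+0.86462,-0.12280)
r₃ = r₁×r₂ = (+0.33793,-0.05699,+0.93945); SVD([r₁ r₂ r₃]) → R = UVᵀ:
  R  [+0.80526 +0.48720 +0.33793]
  R  [-0.49919 +0.86462 -0.05699]
  R  [-0.31994 -0.12280 +0.93945]
t = (-0.07811, -0.09503, +0.62281) m
tr R = 2.609322; θ = arccos((tr R − 1)/2) = 0.635692 rad = 36.422°
axis k = ((R−Rᵀ)₃₂, (R−Rᵀ)₁₃, (R−Rᵀ)₂₁) / (2 sinθ) = (-0.055425, +0.554006, -0.830665)
rvec = θ·k = (-0.035233, +0.352177, -0.528047)

rvec=(-0.0352, 0.3522, -0.5280) tvec=(-0.0781, -0.0950, 0.6228)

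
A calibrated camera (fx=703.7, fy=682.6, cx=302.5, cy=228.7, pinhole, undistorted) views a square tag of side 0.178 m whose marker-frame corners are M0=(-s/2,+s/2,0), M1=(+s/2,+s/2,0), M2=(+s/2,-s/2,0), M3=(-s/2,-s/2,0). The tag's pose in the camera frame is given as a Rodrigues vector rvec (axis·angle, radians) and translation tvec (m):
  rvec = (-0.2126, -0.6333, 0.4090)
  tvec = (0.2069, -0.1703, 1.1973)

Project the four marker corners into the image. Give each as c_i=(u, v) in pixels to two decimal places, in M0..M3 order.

c0=(374.50, 150.38) c1=(444.10, 199.63) c2=(467.85, 115.06) c3=(403.45, 61.38)

Intrinsics K: fx=703.7, fy=682.6, cx=302.5, cy=228.7
Marker side s = 0.178 m; corners in marker frame (Z=0):
  M0 = (-0.0890, +0.0890, 0)
  M1 = (+0.0890, +0.0890, 0)
  M2 = (+0.0890, -0.0890, 0)
  M3 = (-0.0890, -0.0890, 0)
rvec = (-0.2126, -0.6333, 0.4090), |rvec| = θ = 0.78329 rad = 44.879°
Rodrigues: sinθ=0.70562, 1−cosθ=0.29141; R = I + sinθ·[k]× + (1−cosθ)·[k]×²:
    [+0.73006 -0.30449 -0.61180]
    [+0.43239 +0.89908 +0.06850]
    [+0.52920 -0.31454 +0.78804]
t = (0.2069, -0.1703, 1.1973) m
M0: Pc = R·M0+t = (+0.11482, -0.12876, +1.12221); u = 703.7·(+0.11482)/1.12221 + 302.5 = 374.5029, v = 682.6·(-0.12876)/1.12221 + 228.7 = 150.3771
M1: Pc = R·M1+t = (+0.24478, -0.05180, +1.21640); u = 703.7·(+0.24478)/1.21640 + 302.5 = 444.1046, v = 682.6·(-0.05180)/1.21640 + 228.7 = 199.6323
M2: Pc = R·M2+t = (+0.29898, -0.21184, +1.27239); u = 703.7·(+0.29898)/1.27239 + 302.5 = 467.8491, v = 682.6·(-0.21184)/1.27239 + 228.7 = 115.0566
M3: Pc = R·M3+t = (+0.16902, -0.28880, +1.17820); u = 703.7·(+0.16902)/1.17820 + 302.5 = 403.4532, v = 682.6·(-0.28880)/1.17820 + 228.7 = 61.3801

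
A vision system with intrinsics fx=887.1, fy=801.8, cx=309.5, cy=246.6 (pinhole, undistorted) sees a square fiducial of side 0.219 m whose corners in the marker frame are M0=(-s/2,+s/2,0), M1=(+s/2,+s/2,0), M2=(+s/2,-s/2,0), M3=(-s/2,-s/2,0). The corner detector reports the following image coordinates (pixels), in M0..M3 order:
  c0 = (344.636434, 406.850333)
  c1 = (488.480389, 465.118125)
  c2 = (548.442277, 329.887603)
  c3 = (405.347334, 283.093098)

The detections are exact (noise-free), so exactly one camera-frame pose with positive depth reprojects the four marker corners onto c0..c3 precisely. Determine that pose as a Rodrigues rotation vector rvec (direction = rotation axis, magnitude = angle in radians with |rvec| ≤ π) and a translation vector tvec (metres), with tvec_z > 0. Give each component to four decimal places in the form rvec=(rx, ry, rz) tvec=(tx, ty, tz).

rvec=(-0.2981, 0.3889, 0.3872) tvec=(0.1896, 0.1902, 1.2448)

Intrinsics K: fx=887.1, fy=801.8, cx=309.5, cy=246.6
Marker side s = 0.219 m; corners in marker frame (Z=0):
  M0 = (-0.1095, +0.1095, 0)
  M1 = (+0.1095, +0.1095, 0)
  M2 = (+0.1095, -0.1095, 0)
  M3 = (-0.1095, -0.1095, 0)
Detected image corners:
  c0 = (344.636434, 406.850333) px
  c1 = (488.480389, 465.118125) px
  c2 = (548.442277, 329.887603) px
  c3 = (405.347334, 283.093098) px
Planar DLT: solve 8×8 A·h = b for H (H[2,2]=1):
  H  [+504.37848 -349.59938 +444.62417]
  H  [+114.15695 +528.81049 +369.09219]
  H  [-0.33735 -0.16571 +1.00000]
B = K⁻¹H; ‖b₁‖=0.803334, ‖b₂‖=0.803334; λ = 2/(‖b₁‖+‖b₂‖) = 1.244812, sign → tz>0 ⇒ λ=+1.244812
r₁ = λ·B[:,0] = (+0.85427,+0.30639,-0.41993); r₂ = λ·B[:,1] = (-0.41860,+0.88443,-0.20628)
r₃ = r₁×r₂ = (+0.30820,+0.35200,+0.88380); SVD([r₁ r₂ r₃]) → R = UVᵀ:
  R  [+0.85427 -0.41860 +0.30820]
  R  [+0.30639 +0.88443 +0.35200]
  R  [-0.41993 -0.20628 +0.88380]
t = (+0.18961, +0.19017, +1.24481) m
tr R = 2.622507; θ = arccos((tr R − 1)/2) = 0.624503 rad = 35.781°
axis k = ((R−Rᵀ)₃₂, (R−Rᵀ)₁₃, (R−Rᵀ)₂₁) / (2 sinθ) = (-0.477415, +0.622664, +0.619971)
rvec = θ·k = (-0.298147, +0.388856, +0.387174)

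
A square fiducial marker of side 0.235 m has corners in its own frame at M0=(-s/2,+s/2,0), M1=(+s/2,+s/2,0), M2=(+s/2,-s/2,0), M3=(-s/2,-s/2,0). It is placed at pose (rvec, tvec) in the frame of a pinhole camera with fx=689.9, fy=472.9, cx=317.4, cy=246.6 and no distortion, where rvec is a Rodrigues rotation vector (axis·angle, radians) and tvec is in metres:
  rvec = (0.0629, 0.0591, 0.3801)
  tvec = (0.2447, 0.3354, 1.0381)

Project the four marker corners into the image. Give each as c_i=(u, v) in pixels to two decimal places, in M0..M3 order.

c0=(378.04, 426.65) c1=(523.00, 468.26) c2=(584.78, 371.39) c3=(436.79, 330.10)

Intrinsics K: fx=689.9, fy=472.9, cx=317.4, cy=246.6
Marker side s = 0.235 m; corners in marker frame (Z=0):
  M0 = (-0.1175, +0.1175, 0)
  M1 = (+0.1175, +0.1175, 0)
  M2 = (+0.1175, -0.1175, 0)
  M3 = (-0.1175, -0.1175, 0)
rvec = (0.0629, 0.0591, 0.3801), |rvec| = θ = 0.38978 rad = 22.333°
Rodrigues: sinθ=0.37998, 1−cosθ=0.07501; R = I + sinθ·[k]× + (1−cosθ)·[k]×²:
    [+0.92695 -0.36871 +0.06942]
    [+0.37238 +0.92672 -0.05023]
    [-0.04581 +0.07241 +0.99632]
t = (0.2447, 0.3354, 1.0381) m
M0: Pc = R·M0+t = (+0.09246, +0.40053, +1.05199); u = 689.9·(+0.09246)/1.05199 + 317.4 = 378.0356, v = 472.9·(+0.40053)/1.05199 + 246.6 = 426.6516
M1: Pc = R·M1+t = (+0.31029, +0.48804, +1.04123); u = 689.9·(+0.31029)/1.04123 + 317.4 = 522.9951, v = 472.9·(+0.48804)/1.04123 + 246.6 = 468.2583
M2: Pc = R·M2+t = (+0.39694, +0.27027, +1.02421); u = 689.9·(+0.39694)/1.02421 + 317.4 = 584.7761, v = 472.9·(+0.27027)/1.02421 + 246.6 = 371.3876
M3: Pc = R·M3+t = (+0.17911, +0.18276, +1.03497); u = 689.9·(+0.17911)/1.03497 + 317.4 = 436.7906, v = 472.9·(+0.18276)/1.03497 + 246.6 = 330.1045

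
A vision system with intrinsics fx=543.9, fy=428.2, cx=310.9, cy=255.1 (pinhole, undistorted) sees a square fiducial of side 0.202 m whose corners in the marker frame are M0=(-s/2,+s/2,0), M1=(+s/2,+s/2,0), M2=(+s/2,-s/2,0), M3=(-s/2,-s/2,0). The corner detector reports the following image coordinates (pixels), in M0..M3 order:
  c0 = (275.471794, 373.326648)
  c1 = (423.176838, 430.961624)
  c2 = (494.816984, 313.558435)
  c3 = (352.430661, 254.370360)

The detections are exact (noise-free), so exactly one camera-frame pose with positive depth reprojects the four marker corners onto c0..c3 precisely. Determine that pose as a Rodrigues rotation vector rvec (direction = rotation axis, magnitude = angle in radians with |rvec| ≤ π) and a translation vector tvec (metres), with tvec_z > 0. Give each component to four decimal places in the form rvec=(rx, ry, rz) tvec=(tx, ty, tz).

Intrinsics K: fx=543.9, fy=428.2, cx=310.9, cy=255.1
Marker side s = 0.202 m; corners in marker frame (Z=0):
  M0 = (-0.1010, +0.1010, 0)
  M1 = (+0.1010, +0.1010, 0)
  M2 = (+0.1010, -0.1010, 0)
  M3 = (-0.1010, -0.1010, 0)
Detected image corners:
  c0 = (275.471794, 373.326648) px
  c1 = (423.176838, 430.961624) px
  c2 = (494.816984, 313.558435) px
  c3 = (352.430661, 254.370360) px
Planar DLT: solve 8×8 A·h = b for H (H[2,2]=1):
  H  [+765.62453 -413.36056 +387.82250]
  H  [+331.58290 +544.42975 +342.71280]
  H  [+0.12351 -0.11826 +1.00000]
B = K⁻¹H; ‖b₁‖=1.514619, ‖b₂‖=1.514619; λ = 2/(‖b₁‖+‖b₂‖) = 0.660232, sign → tz>0 ⇒ λ=+0.660232
r₁ = λ·B[:,0] = (+0.88277,+0.46268,+0.08155); r₂ = λ·B[:,1] = (-0.45714,+0.88596,-0.07808)
r₃ = r₁×r₂ = (-0.10837,+0.03165,+0.99361); SVD([r₁ r₂ r₃]) → R = UVᵀ:
  R  [+0.88277 -0.45714 -0.10837]
  R  [+0.46268 +0.88596 +0.03165]
  R  [+0.08155 -0.07808 +0.99361]
t = (+0.09338, +0.13509, +0.66023) m
tr R = 2.762334; θ = arccos((tr R − 1)/2) = 0.492471 rad = 28.217°
axis k = ((R−Rᵀ)₃₂, (R−Rᵀ)₁₃, (R−Rᵀ)₂₁) / (2 sinθ) = (-0.116042, -0.200843, +0.972726)
rvec = θ·k = (-0.057147, -0.098909, +0.479040)

rvec=(-0.0571, -0.0989, 0.4790) tvec=(0.0934, 0.1351, 0.6602)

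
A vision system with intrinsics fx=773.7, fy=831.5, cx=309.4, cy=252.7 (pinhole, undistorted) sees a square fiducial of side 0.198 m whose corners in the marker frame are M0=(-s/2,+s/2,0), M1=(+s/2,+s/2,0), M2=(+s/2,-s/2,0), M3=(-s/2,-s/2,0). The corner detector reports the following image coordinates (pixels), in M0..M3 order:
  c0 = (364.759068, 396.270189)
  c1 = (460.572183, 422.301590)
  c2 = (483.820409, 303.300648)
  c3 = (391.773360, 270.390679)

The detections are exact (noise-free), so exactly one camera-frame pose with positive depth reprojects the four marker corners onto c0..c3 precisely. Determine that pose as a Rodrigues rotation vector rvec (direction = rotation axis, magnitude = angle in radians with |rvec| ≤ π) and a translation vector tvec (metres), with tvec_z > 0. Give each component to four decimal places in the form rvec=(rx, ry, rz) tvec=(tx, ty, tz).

rvec=(-0.1017, -0.4447, 0.2732) tvec=(0.1994, 0.1503, 1.3141)

Intrinsics K: fx=773.7, fy=831.5, cx=309.4, cy=252.7
Marker side s = 0.198 m; corners in marker frame (Z=0):
  M0 = (-0.0990, +0.0990, 0)
  M1 = (+0.0990, +0.0990, 0)
  M2 = (+0.0990, -0.0990, 0)
  M3 = (-0.0990, -0.0990, 0)
Detected image corners:
  c0 = (364.759068, 396.270189) px
  c1 = (460.572183, 422.301590) px
  c2 = (483.820409, 303.300648) px
  c3 = (391.773360, 270.390679) px
Planar DLT: solve 8×8 A·h = b for H (H[2,2]=1):
  H  [+607.10626 -177.20200 +426.83151]
  H  [+257.76706 +576.45419 +347.80066]
  H  [+0.31236 -0.11892 +1.00000]
B = K⁻¹H; ‖b₁‖=0.760998, ‖b₂‖=0.760998; λ = 2/(‖b₁‖+‖b₂‖) = 1.314063, sign → tz>0 ⇒ λ=+1.314063
r₁ = λ·B[:,0] = (+0.86698,+0.28262,+0.41046); r₂ = λ·B[:,1] = (-0.23847,+0.95849,-0.15627)
r₃ = r₁×r₂ = (-0.43759,+0.03761,+0.89839); SVD([r₁ r₂ r₃]) → R = UVᵀ:
  R  [+0.86698 -0.23847 -0.43759]
  R  [+0.28262 +0.95849 +0.03761]
  R  [+0.41046 -0.15627 +0.89839]
t = (+0.19945, +0.15029, +1.31406) m
tr R = 2.723861; θ = arccos((tr R − 1)/2) = 0.531731 rad = 30.466°
axis k = ((R−Rᵀ)₃₂, (R−Rᵀ)₁₃, (R−Rᵀ)₂₁) / (2 sinθ) = (-0.191194, -0.836291, +0.513869)
rvec = θ·k = (-0.101664, -0.444682, +0.273240)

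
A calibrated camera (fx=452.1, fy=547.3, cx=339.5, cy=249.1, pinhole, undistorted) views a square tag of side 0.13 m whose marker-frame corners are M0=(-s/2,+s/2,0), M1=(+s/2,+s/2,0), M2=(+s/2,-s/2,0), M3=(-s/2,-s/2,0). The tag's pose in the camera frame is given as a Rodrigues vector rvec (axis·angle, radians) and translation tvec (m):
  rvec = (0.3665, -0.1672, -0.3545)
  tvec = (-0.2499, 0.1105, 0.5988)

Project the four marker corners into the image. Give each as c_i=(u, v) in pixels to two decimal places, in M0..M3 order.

Intrinsics K: fx=452.1, fy=547.3, cx=339.5, cy=249.1
Marker side s = 0.13 m; corners in marker frame (Z=0):
  M0 = (-0.0650, +0.0650, 0)
  M1 = (+0.0650, +0.0650, 0)
  M2 = (+0.0650, -0.0650, 0)
  M3 = (-0.0650, -0.0650, 0)
rvec = (0.3665, -0.1672, -0.3545), |rvec| = θ = 0.53661 rad = 30.745°
Rodrigues: sinθ=0.51122, 1−cosθ=0.14055; R = I + sinθ·[k]× + (1−cosθ)·[k]×²:
    [+0.92501 +0.30782 -0.22271]
    [-0.36764 +0.87309 -0.32023]
    [+0.09587 +0.37809 +0.92079]
t = (-0.2499, 0.1105, 0.5988) m
M0: Pc = R·M0+t = (-0.29002, +0.19115, +0.61714); u = 452.1·(-0.29002)/0.61714 + 339.5 = 127.0425, v = 547.3·(+0.19115)/0.61714 + 249.1 = 418.6149
M1: Pc = R·M1+t = (-0.16977, +0.14335, +0.62961); u = 452.1·(-0.16977)/0.62961 + 339.5 = 217.5968, v = 547.3·(+0.14335)/0.62961 + 249.1 = 373.7138
M2: Pc = R·M2+t = (-0.20978, +0.02985, +0.58046); u = 452.1·(-0.20978)/0.58046 + 339.5 = 176.1066, v = 547.3·(+0.02985)/0.58046 + 249.1 = 277.2471
M3: Pc = R·M3+t = (-0.33003, +0.07765, +0.56799); u = 452.1·(-0.33003)/0.56799 + 339.5 = 76.8055, v = 547.3·(+0.07765)/0.56799 + 249.1 = 323.9170

c0=(127.04, 418.61) c1=(217.60, 373.71) c2=(176.11, 277.25) c3=(76.81, 323.92)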